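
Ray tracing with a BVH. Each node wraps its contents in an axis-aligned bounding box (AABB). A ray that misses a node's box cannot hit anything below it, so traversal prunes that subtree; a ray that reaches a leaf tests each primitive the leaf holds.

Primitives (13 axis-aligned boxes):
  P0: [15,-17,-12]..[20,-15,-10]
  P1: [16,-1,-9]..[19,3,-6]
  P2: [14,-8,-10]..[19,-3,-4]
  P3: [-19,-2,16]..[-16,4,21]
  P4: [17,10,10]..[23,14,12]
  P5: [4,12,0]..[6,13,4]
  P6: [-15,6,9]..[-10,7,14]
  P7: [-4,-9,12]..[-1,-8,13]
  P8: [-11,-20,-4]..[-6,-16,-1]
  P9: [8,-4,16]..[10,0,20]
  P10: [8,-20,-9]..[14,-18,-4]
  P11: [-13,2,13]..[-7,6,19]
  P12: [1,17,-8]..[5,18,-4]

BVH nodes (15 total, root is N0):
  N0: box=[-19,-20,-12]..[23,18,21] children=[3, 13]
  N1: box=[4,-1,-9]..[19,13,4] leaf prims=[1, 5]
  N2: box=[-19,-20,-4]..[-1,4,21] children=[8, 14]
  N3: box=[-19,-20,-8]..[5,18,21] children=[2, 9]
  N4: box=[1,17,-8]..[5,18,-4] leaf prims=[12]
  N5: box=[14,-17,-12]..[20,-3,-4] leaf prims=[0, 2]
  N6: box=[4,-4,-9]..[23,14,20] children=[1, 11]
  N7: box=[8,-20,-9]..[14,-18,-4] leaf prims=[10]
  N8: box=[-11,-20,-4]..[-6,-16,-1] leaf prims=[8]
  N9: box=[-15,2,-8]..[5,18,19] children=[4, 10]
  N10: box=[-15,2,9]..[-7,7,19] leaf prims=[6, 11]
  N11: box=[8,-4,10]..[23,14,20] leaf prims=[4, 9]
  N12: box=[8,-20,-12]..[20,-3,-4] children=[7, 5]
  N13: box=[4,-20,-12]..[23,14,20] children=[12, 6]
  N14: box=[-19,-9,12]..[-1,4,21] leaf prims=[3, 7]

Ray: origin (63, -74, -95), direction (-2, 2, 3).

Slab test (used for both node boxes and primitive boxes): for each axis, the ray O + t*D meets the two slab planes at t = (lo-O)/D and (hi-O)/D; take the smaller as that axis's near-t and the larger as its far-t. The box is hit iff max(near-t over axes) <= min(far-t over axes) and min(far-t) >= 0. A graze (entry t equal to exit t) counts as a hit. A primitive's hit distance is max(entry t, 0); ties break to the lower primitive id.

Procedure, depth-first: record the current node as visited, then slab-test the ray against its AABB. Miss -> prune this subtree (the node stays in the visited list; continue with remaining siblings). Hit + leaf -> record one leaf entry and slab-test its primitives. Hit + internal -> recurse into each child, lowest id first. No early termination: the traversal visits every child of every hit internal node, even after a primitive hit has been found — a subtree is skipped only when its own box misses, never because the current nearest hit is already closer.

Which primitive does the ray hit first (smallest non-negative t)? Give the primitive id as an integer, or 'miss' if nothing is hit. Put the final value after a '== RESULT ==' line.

Traverse from the root:
N0 x:[20,41] y:[27,46] z:[83/3,116/3] -> hit [83/3,116/3], descend [3, 13]
  N3 x:[29,41] y:[27,46] z:[29,116/3] -> hit [29,116/3], descend [2, 9]
    N2 x:[32,41] y:[27,39] z:[91/3,116/3] -> hit [32,116/3], descend [8, 14]
      N8 x:[69/2,37] y:[27,29] z:[91/3,94/3] -> miss, prune
      N14 x:[32,41] y:[65/2,39] z:[107/3,116/3] -> hit [107/3,116/3] leaf, test {P3(miss), P7(miss)}
    N9 x:[29,39] y:[38,46] z:[29,38] -> hit [38,38], descend [4, 10]
      N4 x:[29,31] y:[91/2,46] z:[29,91/3] -> miss, prune
      N10 x:[35,39] y:[38,81/2] z:[104/3,38] -> hit [38,38] leaf, test {P6(miss), P11@t=38}
  N13 x:[20,59/2] y:[27,44] z:[83/3,115/3] -> hit [83/3,59/2], descend [6, 12]
    N6 x:[20,59/2] y:[35,44] z:[86/3,115/3] -> miss, prune
    N12 x:[43/2,55/2] y:[27,71/2] z:[83/3,91/3] -> miss, prune

11 AABB tests over nodes [0, 3, 2, 8, 14, 9, 4, 10, 13, 6, 12]; 2 leaves entered; closest P11.

== RESULT ==
11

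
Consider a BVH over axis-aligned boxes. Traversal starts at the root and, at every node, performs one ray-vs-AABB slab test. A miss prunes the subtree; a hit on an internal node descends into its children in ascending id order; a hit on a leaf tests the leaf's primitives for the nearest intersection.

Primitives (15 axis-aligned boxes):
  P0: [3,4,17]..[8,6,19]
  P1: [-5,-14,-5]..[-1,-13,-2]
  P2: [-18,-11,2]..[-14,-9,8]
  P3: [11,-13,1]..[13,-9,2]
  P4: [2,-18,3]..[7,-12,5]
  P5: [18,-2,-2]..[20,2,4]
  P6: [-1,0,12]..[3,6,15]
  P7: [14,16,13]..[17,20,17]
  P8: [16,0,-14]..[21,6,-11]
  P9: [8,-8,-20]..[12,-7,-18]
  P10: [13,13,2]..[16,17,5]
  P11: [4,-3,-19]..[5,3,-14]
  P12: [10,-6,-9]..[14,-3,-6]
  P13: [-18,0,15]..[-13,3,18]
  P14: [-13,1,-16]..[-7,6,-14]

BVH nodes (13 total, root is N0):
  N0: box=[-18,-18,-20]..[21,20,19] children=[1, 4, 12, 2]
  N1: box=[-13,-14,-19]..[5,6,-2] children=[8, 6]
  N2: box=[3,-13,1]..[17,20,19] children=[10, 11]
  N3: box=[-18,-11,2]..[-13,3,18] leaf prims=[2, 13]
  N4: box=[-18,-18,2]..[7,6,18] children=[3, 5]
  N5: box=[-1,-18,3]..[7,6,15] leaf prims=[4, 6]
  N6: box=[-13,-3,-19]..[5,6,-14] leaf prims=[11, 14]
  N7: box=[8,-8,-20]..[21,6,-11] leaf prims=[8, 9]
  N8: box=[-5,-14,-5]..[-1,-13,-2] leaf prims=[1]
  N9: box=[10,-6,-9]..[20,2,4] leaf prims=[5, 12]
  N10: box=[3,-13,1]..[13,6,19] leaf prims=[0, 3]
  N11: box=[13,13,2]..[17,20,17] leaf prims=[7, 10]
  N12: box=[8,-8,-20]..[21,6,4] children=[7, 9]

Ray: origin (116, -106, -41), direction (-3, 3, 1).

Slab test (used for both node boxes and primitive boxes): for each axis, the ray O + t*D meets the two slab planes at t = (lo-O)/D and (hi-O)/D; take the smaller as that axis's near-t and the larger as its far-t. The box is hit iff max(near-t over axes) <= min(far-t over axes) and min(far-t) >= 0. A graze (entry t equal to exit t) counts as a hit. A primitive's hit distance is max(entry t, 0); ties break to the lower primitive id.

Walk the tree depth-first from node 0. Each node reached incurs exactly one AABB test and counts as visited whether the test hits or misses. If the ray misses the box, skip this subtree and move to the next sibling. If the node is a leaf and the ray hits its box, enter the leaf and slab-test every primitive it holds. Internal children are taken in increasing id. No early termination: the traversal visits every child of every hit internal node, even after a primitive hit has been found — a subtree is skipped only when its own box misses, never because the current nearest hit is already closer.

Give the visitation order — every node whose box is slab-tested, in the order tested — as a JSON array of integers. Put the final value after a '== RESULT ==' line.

Traverse from the root:
N0 x:[95/3,134/3] y:[88/3,42] z:[21,60] -> hit [95/3,42], descend [1, 2, 4, 12]
  N1 x:[37,43] y:[92/3,112/3] z:[22,39] -> hit [37,112/3], descend [6, 8]
    N6 x:[37,43] y:[103/3,112/3] z:[22,27] -> miss, prune
    N8 x:[39,121/3] y:[92/3,31] z:[36,39] -> miss, prune
  N2 x:[33,113/3] y:[31,42] z:[42,60] -> miss, prune
  N4 x:[109/3,134/3] y:[88/3,112/3] z:[43,59] -> miss, prune
  N12 x:[95/3,36] y:[98/3,112/3] z:[21,45] -> hit [98/3,36], descend [7, 9]
    N7 x:[95/3,36] y:[98/3,112/3] z:[21,30] -> miss, prune
    N9 x:[32,106/3] y:[100/3,36] z:[32,45] -> hit [100/3,106/3] leaf, test {P5(miss), P12@t=34}

Visited [0, 1, 6, 8, 2, 4, 12, 7, 9]. Tests: 9 box, 1 leaf. Nearest: P12.

== RESULT ==
[0, 1, 6, 8, 2, 4, 12, 7, 9]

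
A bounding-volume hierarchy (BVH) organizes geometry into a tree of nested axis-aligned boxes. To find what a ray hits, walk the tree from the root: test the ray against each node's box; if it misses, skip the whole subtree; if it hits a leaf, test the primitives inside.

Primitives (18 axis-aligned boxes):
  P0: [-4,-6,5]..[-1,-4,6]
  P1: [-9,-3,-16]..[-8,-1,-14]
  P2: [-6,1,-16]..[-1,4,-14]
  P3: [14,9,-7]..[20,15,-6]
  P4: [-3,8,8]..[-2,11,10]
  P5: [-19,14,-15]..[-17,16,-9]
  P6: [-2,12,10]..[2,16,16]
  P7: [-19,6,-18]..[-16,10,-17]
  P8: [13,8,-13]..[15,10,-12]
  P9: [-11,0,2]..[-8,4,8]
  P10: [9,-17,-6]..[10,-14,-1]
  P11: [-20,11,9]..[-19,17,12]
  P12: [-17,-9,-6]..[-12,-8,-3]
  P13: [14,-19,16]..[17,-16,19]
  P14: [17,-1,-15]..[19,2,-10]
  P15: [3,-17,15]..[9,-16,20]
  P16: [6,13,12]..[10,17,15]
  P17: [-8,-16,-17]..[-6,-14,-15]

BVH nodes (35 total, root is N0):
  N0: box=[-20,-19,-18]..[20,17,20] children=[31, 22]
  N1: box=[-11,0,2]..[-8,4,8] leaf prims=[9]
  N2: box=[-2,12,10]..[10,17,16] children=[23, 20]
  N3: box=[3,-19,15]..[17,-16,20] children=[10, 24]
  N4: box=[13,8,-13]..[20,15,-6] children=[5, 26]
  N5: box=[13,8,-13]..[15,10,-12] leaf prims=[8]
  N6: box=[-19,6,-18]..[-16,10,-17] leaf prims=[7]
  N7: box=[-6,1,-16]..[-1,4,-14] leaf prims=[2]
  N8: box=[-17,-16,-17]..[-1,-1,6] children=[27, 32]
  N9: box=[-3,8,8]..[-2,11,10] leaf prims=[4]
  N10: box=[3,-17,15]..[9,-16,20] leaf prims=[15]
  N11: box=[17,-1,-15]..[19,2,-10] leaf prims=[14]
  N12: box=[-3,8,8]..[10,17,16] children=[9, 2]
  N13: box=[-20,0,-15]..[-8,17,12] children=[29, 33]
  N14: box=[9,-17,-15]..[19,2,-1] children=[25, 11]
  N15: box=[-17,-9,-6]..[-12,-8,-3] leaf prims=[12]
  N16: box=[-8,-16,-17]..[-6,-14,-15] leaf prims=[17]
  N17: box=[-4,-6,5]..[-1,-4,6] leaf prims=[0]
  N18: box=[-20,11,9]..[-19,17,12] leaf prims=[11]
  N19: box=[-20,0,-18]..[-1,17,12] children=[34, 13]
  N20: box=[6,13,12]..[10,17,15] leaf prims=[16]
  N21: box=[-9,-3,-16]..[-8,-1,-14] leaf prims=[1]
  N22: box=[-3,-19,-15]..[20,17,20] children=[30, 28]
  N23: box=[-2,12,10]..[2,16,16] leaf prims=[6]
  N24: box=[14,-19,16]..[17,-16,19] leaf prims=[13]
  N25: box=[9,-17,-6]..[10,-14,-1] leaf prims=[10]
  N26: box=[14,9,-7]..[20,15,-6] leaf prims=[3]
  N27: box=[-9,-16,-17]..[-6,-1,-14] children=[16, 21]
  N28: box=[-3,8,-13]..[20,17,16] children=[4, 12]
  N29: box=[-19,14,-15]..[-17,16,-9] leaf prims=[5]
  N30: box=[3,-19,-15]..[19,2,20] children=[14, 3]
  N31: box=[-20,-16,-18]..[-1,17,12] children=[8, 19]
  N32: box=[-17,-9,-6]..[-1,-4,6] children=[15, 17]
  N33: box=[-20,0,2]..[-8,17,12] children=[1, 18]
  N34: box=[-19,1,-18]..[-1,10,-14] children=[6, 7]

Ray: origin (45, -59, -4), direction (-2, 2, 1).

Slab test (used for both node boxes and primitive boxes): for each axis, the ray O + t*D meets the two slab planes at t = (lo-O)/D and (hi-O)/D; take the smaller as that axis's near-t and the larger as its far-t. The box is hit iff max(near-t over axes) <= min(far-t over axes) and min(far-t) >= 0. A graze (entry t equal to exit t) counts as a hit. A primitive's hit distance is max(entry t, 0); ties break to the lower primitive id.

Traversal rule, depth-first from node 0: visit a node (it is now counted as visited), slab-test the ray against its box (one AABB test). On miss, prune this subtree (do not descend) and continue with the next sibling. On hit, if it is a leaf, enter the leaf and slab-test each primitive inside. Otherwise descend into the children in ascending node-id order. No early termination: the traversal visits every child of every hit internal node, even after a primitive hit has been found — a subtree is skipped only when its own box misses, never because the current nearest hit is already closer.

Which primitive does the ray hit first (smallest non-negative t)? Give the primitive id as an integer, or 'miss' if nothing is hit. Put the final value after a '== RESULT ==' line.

Traverse from the root:
N0 x:[25/2,65/2] y:[20,38] z:[-14,24] -> hit [20,24], descend [22, 31]
  N22 x:[25/2,24] y:[20,38] z:[-11,24] -> hit [20,24], descend [28, 30]
    N28 x:[25/2,24] y:[67/2,38] z:[-9,20] -> miss, prune
    N30 x:[13,21] y:[20,61/2] z:[-11,24] -> hit [20,21], descend [3, 14]
      N3 x:[14,21] y:[20,43/2] z:[19,24] -> hit [20,21], descend [10, 24]
        N10 x:[18,21] y:[21,43/2] z:[19,24] -> hit [21,21] leaf, test {P15@t=21}
        N24 x:[14,31/2] y:[20,43/2] z:[20,23] -> miss, prune
      N14 x:[13,18] y:[21,61/2] z:[-11,3] -> miss, prune
  N31 x:[23,65/2] y:[43/2,38] z:[-14,16] -> miss, prune

9 AABB tests over nodes [0, 22, 28, 30, 3, 10, 24, 14, 31]; 1 leaf entered; closest P15.

== RESULT ==
15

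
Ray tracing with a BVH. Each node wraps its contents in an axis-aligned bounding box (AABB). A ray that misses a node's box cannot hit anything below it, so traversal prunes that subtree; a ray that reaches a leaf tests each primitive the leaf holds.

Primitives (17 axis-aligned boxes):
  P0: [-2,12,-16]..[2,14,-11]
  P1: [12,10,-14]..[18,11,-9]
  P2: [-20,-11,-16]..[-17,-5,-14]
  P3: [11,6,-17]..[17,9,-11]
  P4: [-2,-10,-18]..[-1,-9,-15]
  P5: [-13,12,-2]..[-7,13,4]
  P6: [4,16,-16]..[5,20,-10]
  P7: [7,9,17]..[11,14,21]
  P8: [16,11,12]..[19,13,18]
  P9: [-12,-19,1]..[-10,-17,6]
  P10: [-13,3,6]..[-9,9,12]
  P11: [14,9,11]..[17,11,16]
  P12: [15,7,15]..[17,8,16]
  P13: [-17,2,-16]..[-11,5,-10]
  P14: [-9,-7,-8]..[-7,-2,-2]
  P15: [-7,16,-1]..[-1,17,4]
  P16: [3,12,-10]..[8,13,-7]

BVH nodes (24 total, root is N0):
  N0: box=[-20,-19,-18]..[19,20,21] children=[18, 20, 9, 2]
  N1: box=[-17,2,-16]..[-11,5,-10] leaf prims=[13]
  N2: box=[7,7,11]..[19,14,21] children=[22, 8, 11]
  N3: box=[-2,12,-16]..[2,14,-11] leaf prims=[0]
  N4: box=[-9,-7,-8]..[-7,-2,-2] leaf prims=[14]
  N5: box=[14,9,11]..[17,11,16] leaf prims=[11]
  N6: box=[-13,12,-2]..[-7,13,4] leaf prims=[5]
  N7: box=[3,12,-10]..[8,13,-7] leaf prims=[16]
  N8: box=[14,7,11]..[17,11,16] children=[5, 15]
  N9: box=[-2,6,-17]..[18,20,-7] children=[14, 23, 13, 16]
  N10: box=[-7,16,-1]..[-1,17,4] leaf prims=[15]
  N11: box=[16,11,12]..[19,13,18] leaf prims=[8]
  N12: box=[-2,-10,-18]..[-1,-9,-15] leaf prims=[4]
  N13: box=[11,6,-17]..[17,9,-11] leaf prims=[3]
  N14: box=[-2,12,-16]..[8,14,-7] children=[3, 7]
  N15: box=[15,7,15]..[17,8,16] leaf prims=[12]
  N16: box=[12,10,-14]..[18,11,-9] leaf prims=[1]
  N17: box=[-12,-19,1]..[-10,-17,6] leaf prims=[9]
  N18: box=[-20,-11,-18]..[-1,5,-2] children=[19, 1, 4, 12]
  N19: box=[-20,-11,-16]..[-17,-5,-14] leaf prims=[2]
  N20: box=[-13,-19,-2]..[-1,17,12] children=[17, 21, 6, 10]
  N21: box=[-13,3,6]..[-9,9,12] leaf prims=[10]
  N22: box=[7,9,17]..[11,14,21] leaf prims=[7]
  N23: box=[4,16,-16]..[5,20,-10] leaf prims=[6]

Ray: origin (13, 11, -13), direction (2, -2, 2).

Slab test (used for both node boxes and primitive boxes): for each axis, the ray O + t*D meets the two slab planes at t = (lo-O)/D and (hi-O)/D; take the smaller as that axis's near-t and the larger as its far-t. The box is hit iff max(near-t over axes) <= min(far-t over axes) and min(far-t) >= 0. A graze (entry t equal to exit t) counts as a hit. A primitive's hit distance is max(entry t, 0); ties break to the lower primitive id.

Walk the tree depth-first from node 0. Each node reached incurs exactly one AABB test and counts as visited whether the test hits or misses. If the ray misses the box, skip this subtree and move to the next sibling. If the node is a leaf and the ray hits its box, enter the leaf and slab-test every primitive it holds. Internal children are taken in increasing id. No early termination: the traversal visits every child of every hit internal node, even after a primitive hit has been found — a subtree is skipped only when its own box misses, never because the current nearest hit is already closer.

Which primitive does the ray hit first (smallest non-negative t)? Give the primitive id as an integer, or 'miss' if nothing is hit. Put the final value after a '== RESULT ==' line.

Traverse from the root:
N0 x:[-33/2,3] y:[-9/2,15] z:[-5/2,17] -> hit [-5/2,3], descend [2, 9, 18, 20]
  N2 x:[-3,3] y:[-3/2,2] z:[12,17] -> miss, prune
  N9 x:[-15/2,5/2] y:[-9/2,5/2] z:[-2,3] -> hit [-2,5/2], descend [13, 14, 16, 23]
    N13 x:[-1,2] y:[1,5/2] z:[-2,1] -> hit [1,1] leaf, test {P3@t=1}
    N14 x:[-15/2,-5/2] y:[-3/2,-1/2] z:[-3/2,3] -> miss, prune
    N16 x:[-1/2,5/2] y:[0,1/2] z:[-1/2,2] -> hit [0,1/2] leaf, test {P1@t=0}
    N23 x:[-9/2,-4] y:[-9/2,-5/2] z:[-3/2,3/2] -> miss, prune
  N18 x:[-33/2,-7] y:[3,11] z:[-5/2,11/2] -> miss, prune
  N20 x:[-13,-7] y:[-3,15] z:[11/2,25/2] -> miss, prune

Visited [0, 2, 9, 13, 14, 16, 23, 18, 20]. Tests: 9 box, 2 leaf. Nearest: P1.

== RESULT ==
1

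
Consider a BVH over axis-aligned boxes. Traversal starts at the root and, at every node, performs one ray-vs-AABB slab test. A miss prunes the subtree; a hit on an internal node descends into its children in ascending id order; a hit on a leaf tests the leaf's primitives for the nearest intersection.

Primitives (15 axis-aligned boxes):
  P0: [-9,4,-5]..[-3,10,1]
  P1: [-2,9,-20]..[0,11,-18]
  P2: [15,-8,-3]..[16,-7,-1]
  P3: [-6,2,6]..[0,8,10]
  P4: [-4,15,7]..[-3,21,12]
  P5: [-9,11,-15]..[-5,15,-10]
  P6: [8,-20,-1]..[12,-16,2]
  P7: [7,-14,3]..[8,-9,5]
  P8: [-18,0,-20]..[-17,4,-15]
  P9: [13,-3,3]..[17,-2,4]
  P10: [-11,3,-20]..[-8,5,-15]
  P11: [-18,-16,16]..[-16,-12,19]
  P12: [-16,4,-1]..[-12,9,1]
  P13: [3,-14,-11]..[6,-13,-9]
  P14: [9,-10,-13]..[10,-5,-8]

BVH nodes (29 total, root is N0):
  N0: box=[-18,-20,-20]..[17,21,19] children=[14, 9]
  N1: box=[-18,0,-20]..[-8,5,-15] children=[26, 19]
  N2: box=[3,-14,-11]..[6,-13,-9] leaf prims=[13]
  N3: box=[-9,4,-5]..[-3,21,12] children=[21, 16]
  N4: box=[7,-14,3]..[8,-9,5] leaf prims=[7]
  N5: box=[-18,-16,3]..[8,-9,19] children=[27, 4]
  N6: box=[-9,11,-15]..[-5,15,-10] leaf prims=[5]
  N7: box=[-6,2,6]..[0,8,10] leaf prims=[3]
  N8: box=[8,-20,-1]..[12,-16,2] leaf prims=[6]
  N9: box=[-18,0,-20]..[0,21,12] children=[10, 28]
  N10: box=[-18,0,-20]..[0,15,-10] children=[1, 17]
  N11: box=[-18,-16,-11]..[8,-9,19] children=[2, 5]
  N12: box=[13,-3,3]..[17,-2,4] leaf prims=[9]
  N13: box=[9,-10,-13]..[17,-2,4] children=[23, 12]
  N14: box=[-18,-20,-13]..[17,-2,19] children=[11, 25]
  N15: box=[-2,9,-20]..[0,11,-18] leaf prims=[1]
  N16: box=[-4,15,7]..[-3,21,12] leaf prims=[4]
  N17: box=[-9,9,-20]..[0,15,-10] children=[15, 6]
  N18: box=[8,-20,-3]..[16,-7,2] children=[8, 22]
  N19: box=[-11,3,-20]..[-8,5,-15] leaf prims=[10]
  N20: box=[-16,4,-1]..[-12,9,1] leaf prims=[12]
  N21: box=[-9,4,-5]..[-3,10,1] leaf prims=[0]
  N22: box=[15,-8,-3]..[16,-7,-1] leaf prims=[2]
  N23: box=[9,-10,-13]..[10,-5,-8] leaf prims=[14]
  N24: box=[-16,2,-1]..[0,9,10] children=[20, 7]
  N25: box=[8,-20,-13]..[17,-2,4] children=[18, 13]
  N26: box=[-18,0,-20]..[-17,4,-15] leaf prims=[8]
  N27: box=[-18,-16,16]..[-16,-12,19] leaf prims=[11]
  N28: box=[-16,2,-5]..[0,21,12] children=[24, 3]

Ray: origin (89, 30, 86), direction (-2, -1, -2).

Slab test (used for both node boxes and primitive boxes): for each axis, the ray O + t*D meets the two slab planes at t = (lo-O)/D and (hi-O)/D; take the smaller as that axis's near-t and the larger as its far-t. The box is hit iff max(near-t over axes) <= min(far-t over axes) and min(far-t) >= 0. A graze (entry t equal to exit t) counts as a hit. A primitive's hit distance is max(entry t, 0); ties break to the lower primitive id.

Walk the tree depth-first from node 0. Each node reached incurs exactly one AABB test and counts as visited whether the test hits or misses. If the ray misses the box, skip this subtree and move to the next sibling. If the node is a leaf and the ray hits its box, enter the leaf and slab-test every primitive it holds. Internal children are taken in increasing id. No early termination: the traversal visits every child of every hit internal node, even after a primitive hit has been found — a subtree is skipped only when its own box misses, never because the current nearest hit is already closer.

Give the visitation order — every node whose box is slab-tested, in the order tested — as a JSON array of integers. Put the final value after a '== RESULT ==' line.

Traverse from the root:
N0 x:[36,107/2] y:[9,50] z:[67/2,53] -> hit [36,50], descend [9, 14]
  N9 x:[89/2,107/2] y:[9,30] z:[37,53] -> miss, prune
  N14 x:[36,107/2] y:[32,50] z:[67/2,99/2] -> hit [36,99/2], descend [11, 25]
    N11 x:[81/2,107/2] y:[39,46] z:[67/2,97/2] -> hit [81/2,46], descend [2, 5]
      N2 x:[83/2,43] y:[43,44] z:[95/2,97/2] -> miss, prune
      N5 x:[81/2,107/2] y:[39,46] z:[67/2,83/2] -> hit [81/2,83/2], descend [4, 27]
        N4 x:[81/2,41] y:[39,44] z:[81/2,83/2] -> hit [81/2,41] leaf, test {P7@t=81/2}
        N27 x:[105/2,107/2] y:[42,46] z:[67/2,35] -> miss, prune
    N25 x:[36,81/2] y:[32,50] z:[41,99/2] -> miss, prune

Summary -> nodes [0, 9, 14, 11, 2, 5, 4, 27, 25]; box-tests=9; leaf-entries=1; first=P7

== RESULT ==
[0, 9, 14, 11, 2, 5, 4, 27, 25]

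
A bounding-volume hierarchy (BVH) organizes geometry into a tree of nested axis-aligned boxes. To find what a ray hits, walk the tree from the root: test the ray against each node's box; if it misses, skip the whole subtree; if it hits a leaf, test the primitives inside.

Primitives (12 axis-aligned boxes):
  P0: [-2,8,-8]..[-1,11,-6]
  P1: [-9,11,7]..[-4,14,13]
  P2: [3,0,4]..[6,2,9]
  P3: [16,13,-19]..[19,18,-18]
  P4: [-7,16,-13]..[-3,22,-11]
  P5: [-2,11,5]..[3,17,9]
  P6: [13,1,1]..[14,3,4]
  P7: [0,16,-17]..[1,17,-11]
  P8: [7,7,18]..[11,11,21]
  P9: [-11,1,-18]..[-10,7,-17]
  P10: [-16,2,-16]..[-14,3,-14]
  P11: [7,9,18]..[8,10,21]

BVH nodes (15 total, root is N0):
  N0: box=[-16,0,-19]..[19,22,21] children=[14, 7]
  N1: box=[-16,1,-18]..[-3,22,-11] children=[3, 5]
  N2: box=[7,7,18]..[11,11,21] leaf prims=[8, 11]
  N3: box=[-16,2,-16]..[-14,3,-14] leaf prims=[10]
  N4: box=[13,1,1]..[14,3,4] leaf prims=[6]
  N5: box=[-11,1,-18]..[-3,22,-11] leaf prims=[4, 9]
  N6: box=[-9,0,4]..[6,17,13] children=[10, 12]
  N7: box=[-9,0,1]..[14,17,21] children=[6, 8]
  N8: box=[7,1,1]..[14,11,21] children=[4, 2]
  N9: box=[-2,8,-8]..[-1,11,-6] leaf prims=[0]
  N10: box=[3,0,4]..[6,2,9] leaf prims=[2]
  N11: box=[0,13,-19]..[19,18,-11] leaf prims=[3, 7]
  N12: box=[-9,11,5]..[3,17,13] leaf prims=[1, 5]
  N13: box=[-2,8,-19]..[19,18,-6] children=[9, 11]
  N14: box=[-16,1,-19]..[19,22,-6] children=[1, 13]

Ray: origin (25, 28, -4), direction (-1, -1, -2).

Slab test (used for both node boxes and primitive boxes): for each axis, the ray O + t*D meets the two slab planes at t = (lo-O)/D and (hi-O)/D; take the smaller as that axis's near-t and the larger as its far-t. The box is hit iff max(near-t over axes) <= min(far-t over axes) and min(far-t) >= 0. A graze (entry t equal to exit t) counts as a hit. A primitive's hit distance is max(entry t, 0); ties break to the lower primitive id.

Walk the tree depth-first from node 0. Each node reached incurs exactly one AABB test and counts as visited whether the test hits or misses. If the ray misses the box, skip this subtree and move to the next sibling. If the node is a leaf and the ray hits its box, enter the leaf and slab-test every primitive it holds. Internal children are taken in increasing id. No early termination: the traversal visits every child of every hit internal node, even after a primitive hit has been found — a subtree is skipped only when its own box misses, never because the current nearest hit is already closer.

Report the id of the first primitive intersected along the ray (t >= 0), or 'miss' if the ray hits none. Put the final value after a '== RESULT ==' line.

Trace the traversal:
N0 x:[6,41] y:[6,28] z:[-25/2,15/2] -> hit [6,15/2], descend [7, 14]
  N7 x:[11,34] y:[11,28] z:[-25/2,-5/2] -> miss, prune
  N14 x:[6,41] y:[6,27] z:[1,15/2] -> hit [6,15/2], descend [1, 13]
    N1 x:[28,41] y:[6,27] z:[7/2,7] -> miss, prune
    N13 x:[6,27] y:[10,20] z:[1,15/2] -> miss, prune

order=[0, 7, 14, 1, 13]  |boxes|=5  |leaves|=0  hit=miss

== RESULT ==
miss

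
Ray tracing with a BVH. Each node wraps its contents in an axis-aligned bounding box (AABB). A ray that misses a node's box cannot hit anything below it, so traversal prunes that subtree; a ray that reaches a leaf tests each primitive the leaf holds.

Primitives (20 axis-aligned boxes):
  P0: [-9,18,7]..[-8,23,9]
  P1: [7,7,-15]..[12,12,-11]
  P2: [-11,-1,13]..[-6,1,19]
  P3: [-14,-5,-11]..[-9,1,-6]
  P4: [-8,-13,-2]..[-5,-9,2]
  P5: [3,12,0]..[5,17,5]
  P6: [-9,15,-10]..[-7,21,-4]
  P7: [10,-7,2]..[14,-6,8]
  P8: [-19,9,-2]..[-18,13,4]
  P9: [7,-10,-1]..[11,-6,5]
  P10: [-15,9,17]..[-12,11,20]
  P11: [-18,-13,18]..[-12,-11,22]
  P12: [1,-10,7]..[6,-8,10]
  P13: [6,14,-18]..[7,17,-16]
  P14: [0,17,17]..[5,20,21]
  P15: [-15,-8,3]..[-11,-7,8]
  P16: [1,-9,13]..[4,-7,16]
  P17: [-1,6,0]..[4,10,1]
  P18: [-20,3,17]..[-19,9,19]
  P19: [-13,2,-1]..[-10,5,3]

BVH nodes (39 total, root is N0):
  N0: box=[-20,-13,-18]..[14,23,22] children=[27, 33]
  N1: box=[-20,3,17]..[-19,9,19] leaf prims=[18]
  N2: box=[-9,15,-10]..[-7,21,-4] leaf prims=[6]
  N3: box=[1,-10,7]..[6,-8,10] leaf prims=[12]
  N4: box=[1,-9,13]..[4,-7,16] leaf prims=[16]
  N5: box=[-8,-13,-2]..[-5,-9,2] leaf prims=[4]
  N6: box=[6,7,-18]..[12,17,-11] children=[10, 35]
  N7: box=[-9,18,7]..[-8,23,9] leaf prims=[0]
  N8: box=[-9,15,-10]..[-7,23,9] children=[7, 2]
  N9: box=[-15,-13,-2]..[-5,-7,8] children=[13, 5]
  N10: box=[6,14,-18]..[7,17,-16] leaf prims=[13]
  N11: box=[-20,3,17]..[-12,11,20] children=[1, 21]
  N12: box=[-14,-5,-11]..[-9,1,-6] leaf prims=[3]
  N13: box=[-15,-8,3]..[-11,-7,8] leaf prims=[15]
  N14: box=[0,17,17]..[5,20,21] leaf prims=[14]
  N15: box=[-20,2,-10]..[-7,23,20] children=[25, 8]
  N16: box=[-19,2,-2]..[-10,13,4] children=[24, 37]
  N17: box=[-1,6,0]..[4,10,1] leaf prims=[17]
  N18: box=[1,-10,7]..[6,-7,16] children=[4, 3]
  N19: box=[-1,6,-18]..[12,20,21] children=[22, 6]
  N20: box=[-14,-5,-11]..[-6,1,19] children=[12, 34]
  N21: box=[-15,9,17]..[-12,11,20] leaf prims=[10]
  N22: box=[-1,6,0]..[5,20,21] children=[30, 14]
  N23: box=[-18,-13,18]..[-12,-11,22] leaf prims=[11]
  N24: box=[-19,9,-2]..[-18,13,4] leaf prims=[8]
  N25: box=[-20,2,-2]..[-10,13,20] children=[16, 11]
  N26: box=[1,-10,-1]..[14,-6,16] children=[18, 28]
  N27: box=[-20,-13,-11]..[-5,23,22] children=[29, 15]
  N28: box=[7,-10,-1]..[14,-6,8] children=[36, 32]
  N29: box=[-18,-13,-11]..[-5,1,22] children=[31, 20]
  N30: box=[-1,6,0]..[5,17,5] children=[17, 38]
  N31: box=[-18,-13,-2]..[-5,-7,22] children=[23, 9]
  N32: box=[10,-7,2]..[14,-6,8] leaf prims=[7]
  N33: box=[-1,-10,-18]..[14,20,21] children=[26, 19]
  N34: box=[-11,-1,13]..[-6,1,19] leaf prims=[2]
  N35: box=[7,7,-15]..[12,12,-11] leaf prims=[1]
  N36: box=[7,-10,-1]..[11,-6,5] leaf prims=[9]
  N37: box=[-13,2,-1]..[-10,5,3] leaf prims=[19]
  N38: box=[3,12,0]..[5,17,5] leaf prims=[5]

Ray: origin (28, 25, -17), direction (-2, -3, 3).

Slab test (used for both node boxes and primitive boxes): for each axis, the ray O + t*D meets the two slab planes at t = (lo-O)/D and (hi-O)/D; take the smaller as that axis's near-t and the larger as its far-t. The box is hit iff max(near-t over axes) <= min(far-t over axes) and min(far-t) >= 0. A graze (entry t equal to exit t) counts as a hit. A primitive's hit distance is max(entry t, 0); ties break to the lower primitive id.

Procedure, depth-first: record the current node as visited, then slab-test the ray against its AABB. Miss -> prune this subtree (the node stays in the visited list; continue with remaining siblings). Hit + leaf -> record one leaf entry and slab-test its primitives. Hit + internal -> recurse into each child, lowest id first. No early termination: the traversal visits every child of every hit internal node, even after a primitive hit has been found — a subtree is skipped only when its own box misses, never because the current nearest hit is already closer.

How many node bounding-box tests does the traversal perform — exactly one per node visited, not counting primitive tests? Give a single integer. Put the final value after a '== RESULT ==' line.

Trace the traversal:
N0 x:[7,24] y:[2/3,38/3] z:[-1/3,13] -> hit [7,38/3], descend [27, 33]
  N27 x:[33/2,24] y:[2/3,38/3] z:[2,13] -> miss, prune
  N33 x:[7,29/2] y:[5/3,35/3] z:[-1/3,38/3] -> hit [7,35/3], descend [19, 26]
    N19 x:[8,29/2] y:[5/3,19/3] z:[-1/3,38/3] -> miss, prune
    N26 x:[7,27/2] y:[31/3,35/3] z:[16/3,11] -> hit [31/3,11], descend [18, 28]
      N18 x:[11,27/2] y:[32/3,35/3] z:[8,11] -> hit [11,11], descend [3, 4]
        N3 x:[11,27/2] y:[11,35/3] z:[8,9] -> miss, prune
        N4 x:[12,27/2] y:[32/3,34/3] z:[10,11] -> miss, prune
      N28 x:[7,21/2] y:[31/3,35/3] z:[16/3,25/3] -> miss, prune

Visited [0, 27, 33, 19, 26, 18, 3, 4, 28]. Tests: 9 box, 0 leaf. Nearest: miss.

== RESULT ==
9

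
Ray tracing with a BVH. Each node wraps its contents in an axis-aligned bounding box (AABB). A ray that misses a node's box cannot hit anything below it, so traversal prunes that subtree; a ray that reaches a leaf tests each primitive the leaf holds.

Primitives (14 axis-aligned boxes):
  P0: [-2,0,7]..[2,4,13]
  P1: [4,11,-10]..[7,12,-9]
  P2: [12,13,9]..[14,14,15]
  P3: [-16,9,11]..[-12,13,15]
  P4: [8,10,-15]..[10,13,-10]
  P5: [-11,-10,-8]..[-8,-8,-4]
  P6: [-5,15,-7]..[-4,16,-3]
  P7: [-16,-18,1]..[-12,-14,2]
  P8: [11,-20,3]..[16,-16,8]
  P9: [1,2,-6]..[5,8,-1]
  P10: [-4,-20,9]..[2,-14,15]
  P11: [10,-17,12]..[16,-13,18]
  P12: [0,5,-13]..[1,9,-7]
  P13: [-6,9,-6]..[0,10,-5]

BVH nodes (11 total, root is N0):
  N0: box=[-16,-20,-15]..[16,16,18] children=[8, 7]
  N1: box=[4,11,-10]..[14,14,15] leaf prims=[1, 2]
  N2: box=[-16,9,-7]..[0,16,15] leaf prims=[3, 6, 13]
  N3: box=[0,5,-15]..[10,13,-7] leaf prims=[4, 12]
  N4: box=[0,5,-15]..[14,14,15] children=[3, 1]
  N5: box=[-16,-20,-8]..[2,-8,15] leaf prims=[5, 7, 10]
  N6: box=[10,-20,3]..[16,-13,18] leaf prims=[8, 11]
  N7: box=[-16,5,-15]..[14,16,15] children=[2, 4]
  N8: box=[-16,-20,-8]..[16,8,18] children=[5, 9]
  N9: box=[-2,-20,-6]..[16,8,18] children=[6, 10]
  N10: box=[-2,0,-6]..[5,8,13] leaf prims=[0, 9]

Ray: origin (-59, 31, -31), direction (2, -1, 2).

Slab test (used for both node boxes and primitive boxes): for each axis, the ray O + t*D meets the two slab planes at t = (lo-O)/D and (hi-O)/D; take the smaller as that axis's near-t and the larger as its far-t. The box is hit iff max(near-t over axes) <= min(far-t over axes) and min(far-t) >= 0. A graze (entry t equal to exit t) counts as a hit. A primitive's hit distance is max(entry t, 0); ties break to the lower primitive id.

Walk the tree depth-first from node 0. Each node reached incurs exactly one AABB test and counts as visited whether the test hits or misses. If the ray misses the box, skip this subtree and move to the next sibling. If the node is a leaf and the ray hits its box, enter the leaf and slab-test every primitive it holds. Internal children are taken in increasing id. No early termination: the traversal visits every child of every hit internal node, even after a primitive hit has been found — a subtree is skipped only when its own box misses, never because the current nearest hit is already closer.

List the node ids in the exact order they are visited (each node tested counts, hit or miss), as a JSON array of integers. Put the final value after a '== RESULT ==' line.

Walk:
N0 x:[43/2,75/2] y:[15,51] z:[8,49/2] -> hit [43/2,49/2], descend [7, 8]
  N7 x:[43/2,73/2] y:[15,26] z:[8,23] -> hit [43/2,23], descend [2, 4]
    N2 x:[43/2,59/2] y:[15,22] z:[12,23] -> hit [43/2,22] leaf, test {P3@t=43/2, P6(miss), P13(miss)}
    N4 x:[59/2,73/2] y:[17,26] z:[8,23] -> miss, prune
  N8 x:[43/2,75/2] y:[23,51] z:[23/2,49/2] -> hit [23,49/2], descend [5, 9]
    N5 x:[43/2,61/2] y:[39,51] z:[23/2,23] -> miss, prune
    N9 x:[57/2,75/2] y:[23,51] z:[25/2,49/2] -> miss, prune

order=[0, 7, 2, 4, 8, 5, 9]  |boxes|=7  |leaves|=1  hit=P3

== RESULT ==
[0, 7, 2, 4, 8, 5, 9]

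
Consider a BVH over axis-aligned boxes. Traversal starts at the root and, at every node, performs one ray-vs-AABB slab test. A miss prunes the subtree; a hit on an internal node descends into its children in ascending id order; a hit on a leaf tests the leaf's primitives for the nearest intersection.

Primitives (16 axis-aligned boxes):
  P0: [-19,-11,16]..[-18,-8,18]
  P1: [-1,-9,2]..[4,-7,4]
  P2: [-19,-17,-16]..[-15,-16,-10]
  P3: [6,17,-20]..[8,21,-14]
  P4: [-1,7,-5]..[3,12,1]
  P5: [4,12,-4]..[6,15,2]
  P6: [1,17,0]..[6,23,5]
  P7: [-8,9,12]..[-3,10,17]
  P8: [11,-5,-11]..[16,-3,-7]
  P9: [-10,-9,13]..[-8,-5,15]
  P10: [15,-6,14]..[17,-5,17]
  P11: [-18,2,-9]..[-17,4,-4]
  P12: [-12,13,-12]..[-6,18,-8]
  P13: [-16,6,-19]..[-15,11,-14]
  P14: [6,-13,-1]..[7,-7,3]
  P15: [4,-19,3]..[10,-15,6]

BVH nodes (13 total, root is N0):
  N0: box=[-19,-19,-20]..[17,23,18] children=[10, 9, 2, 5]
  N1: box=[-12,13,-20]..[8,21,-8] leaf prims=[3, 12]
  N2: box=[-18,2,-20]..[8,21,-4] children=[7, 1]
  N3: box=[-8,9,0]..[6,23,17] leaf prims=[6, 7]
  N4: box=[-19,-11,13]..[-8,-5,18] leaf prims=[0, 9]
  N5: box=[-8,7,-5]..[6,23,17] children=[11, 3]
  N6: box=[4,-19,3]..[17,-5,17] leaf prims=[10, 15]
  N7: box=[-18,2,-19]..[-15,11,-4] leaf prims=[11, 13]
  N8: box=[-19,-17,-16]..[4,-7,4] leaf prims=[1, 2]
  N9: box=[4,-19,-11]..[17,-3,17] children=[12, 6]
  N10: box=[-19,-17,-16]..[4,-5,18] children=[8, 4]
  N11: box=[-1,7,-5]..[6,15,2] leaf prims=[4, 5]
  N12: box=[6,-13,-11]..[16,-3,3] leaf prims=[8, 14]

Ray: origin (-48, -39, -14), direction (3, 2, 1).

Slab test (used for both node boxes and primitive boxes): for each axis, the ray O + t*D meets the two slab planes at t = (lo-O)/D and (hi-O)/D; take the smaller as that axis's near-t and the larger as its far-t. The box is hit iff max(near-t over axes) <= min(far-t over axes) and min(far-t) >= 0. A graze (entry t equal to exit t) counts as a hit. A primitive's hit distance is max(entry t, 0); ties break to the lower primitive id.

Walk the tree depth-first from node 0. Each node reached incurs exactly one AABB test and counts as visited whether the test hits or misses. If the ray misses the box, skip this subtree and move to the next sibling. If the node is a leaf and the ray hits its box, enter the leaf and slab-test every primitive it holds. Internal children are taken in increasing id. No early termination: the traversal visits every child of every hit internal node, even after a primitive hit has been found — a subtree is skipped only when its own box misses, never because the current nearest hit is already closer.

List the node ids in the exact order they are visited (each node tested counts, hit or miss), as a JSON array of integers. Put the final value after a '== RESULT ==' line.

Trace the traversal:
N0 x:[29/3,65/3] y:[10,31] z:[-6,32] -> hit [10,65/3], descend [2, 5, 9, 10]
  N2 x:[10,56/3] y:[41/2,30] z:[-6,10] -> miss, prune
  N5 x:[40/3,18] y:[23,31] z:[9,31] -> miss, prune
  N9 x:[52/3,65/3] y:[10,18] z:[3,31] -> hit [52/3,18], descend [6, 12]
    N6 x:[52/3,65/3] y:[10,17] z:[17,31] -> miss, prune
    N12 x:[18,64/3] y:[13,18] z:[3,17] -> miss, prune
  N10 x:[29/3,52/3] y:[11,17] z:[-2,32] -> hit [11,17], descend [4, 8]
    N4 x:[29/3,40/3] y:[14,17] z:[27,32] -> miss, prune
    N8 x:[29/3,52/3] y:[11,16] z:[-2,18] -> hit [11,16] leaf, test {P1@t=16, P2(miss)}

Summary -> nodes [0, 2, 5, 9, 6, 12, 10, 4, 8]; box-tests=9; leaf-entries=1; first=P1

== RESULT ==
[0, 2, 5, 9, 6, 12, 10, 4, 8]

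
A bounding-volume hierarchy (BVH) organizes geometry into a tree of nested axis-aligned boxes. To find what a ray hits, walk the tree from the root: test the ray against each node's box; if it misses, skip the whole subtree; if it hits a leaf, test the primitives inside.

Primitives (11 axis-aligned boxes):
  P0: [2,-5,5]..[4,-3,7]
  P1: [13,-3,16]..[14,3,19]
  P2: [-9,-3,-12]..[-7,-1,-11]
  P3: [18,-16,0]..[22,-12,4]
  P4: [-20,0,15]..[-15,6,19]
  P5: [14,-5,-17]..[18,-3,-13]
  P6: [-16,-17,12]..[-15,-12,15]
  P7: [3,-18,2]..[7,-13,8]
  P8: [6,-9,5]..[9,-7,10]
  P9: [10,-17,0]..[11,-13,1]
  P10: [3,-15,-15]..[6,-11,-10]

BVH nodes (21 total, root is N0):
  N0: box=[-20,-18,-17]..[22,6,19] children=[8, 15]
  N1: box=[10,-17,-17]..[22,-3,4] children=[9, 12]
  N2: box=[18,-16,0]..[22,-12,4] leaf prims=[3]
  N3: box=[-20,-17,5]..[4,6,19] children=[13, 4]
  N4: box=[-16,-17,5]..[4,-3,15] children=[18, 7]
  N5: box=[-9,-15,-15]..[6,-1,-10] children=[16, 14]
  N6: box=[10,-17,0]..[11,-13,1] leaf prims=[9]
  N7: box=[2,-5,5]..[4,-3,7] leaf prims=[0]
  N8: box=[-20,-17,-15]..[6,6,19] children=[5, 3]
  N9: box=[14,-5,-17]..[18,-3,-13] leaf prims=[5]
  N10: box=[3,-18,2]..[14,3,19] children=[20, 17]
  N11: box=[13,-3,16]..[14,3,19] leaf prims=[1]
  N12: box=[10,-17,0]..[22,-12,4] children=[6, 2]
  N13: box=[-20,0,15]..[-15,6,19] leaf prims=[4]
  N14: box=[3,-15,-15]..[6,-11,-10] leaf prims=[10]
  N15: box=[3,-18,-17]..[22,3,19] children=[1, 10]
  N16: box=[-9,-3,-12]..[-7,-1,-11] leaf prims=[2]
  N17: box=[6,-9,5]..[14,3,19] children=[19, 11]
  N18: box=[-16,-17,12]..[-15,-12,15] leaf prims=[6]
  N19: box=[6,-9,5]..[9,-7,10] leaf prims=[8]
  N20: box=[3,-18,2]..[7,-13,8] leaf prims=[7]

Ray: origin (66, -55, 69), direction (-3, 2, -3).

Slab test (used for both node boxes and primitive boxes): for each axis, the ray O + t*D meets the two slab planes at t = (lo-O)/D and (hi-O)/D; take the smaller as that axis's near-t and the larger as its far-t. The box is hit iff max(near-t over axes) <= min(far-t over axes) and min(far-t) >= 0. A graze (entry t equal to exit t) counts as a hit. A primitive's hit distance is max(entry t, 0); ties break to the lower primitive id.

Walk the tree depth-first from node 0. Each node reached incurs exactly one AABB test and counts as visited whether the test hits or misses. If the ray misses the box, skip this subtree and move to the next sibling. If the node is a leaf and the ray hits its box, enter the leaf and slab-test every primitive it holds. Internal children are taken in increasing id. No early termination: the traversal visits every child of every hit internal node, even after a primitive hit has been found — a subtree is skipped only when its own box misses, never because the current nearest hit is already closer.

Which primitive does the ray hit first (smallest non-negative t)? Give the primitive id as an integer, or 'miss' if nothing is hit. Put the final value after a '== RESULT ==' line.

Traverse from the root:
N0 x:[44/3,86/3] y:[37/2,61/2] z:[50/3,86/3] -> hit [37/2,86/3], descend [8, 15]
  N8 x:[20,86/3] y:[19,61/2] z:[50/3,28] -> hit [20,28], descend [3, 5]
    N3 x:[62/3,86/3] y:[19,61/2] z:[50/3,64/3] -> hit [62/3,64/3], descend [4, 13]
      N4 x:[62/3,82/3] y:[19,26] z:[18,64/3] -> hit [62/3,64/3], descend [7, 18]
        N7 x:[62/3,64/3] y:[25,26] z:[62/3,64/3] -> miss, prune
        N18 x:[27,82/3] y:[19,43/2] z:[18,19] -> miss, prune
      N13 x:[27,86/3] y:[55/2,61/2] z:[50/3,18] -> miss, prune
    N5 x:[20,25] y:[20,27] z:[79/3,28] -> miss, prune
  N15 x:[44/3,21] y:[37/2,29] z:[50/3,86/3] -> hit [37/2,21], descend [1, 10]
    N1 x:[44/3,56/3] y:[19,26] z:[65/3,86/3] -> miss, prune
    N10 x:[52/3,21] y:[37/2,29] z:[50/3,67/3] -> hit [37/2,21], descend [17, 20]
      N17 x:[52/3,20] y:[23,29] z:[50/3,64/3] -> miss, prune
      N20 x:[59/3,21] y:[37/2,21] z:[61/3,67/3] -> hit [61/3,21] leaf, test {P7@t=61/3}

Summary -> nodes [0, 8, 3, 4, 7, 18, 13, 5, 15, 1, 10, 17, 20]; box-tests=13; leaf-entries=1; first=P7

== RESULT ==
7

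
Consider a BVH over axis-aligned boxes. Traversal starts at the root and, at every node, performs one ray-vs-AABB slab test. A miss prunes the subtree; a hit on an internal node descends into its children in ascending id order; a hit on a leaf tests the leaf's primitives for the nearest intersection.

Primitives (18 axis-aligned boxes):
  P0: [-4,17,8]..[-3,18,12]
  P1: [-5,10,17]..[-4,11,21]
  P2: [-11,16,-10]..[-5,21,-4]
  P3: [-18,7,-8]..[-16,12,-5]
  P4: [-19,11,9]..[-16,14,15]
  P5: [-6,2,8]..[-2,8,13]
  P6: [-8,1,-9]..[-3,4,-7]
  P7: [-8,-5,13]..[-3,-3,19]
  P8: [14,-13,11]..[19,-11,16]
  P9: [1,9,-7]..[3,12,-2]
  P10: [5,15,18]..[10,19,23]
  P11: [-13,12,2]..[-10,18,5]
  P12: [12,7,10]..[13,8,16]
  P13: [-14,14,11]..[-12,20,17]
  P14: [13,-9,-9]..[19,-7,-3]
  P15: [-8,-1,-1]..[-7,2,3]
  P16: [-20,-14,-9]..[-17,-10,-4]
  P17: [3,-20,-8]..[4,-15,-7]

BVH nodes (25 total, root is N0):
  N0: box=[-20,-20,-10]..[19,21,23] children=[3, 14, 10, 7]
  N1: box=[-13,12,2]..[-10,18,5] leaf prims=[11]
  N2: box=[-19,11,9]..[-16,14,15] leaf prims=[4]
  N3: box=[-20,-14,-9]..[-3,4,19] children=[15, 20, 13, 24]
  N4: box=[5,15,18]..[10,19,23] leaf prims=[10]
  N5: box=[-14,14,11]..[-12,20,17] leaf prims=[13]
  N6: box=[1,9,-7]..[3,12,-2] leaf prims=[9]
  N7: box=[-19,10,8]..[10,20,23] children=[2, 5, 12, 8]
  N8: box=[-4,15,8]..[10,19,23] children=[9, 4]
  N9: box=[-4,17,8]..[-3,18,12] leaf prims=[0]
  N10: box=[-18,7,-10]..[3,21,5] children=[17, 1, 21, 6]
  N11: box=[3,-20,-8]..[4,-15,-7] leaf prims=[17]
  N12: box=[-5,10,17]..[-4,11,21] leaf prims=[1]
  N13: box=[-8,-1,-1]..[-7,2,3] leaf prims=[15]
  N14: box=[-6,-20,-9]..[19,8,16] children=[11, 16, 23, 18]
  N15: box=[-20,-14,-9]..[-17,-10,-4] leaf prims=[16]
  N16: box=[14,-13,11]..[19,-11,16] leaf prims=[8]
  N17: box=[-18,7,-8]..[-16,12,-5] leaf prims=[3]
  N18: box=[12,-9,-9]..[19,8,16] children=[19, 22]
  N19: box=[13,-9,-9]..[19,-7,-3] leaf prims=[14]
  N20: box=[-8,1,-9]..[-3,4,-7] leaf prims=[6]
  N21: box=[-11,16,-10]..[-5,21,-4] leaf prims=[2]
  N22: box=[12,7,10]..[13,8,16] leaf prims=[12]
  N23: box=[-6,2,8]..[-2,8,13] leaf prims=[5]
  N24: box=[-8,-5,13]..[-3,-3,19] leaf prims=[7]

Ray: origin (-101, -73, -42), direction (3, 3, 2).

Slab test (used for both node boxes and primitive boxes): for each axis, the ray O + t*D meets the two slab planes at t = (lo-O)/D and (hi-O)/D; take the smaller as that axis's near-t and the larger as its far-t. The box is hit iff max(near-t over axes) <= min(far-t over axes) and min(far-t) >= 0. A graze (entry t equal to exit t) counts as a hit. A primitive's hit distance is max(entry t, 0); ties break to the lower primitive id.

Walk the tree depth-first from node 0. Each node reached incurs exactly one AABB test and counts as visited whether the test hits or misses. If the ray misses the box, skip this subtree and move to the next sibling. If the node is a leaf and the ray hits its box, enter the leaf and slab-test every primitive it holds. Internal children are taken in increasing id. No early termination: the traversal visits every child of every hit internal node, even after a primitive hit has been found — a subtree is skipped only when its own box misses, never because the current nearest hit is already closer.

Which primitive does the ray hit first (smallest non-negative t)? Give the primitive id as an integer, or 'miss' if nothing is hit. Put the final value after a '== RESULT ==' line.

Walk:
N0 x:[27,40] y:[53/3,94/3] z:[16,65/2] -> hit [27,94/3], descend [3, 7, 10, 14]
  N3 x:[27,98/3] y:[59/3,77/3] z:[33/2,61/2] -> miss, prune
  N7 x:[82/3,37] y:[83/3,31] z:[25,65/2] -> hit [83/3,31], descend [2, 5, 8, 12]
    N2 x:[82/3,85/3] y:[28,29] z:[51/2,57/2] -> hit [28,85/3] leaf, test {P4@t=28}
    N5 x:[29,89/3] y:[29,31] z:[53/2,59/2] -> hit [29,59/2] leaf, test {P13@t=29}
    N8 x:[97/3,37] y:[88/3,92/3] z:[25,65/2] -> miss, prune
    N12 x:[32,97/3] y:[83/3,28] z:[59/2,63/2] -> miss, prune
  N10 x:[83/3,104/3] y:[80/3,94/3] z:[16,47/2] -> miss, prune
  N14 x:[95/3,40] y:[53/3,27] z:[33/2,29] -> miss, prune

Visited [0, 3, 7, 2, 5, 8, 12, 10, 14]. Tests: 9 box, 2 leaf. Nearest: P4.

== RESULT ==
4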